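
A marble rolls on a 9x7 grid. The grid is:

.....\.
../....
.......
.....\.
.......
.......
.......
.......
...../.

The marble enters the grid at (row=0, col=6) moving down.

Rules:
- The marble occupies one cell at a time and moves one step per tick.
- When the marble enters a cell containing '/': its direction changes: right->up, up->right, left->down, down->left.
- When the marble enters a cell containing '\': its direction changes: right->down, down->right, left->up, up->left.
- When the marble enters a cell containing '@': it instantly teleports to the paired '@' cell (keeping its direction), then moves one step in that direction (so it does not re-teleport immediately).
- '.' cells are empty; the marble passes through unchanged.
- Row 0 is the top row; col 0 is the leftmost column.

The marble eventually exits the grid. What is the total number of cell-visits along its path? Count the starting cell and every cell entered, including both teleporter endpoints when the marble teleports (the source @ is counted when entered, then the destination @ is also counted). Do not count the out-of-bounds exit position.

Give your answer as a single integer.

Step 1: enter (0,6), '.' pass, move down to (1,6)
Step 2: enter (1,6), '.' pass, move down to (2,6)
Step 3: enter (2,6), '.' pass, move down to (3,6)
Step 4: enter (3,6), '.' pass, move down to (4,6)
Step 5: enter (4,6), '.' pass, move down to (5,6)
Step 6: enter (5,6), '.' pass, move down to (6,6)
Step 7: enter (6,6), '.' pass, move down to (7,6)
Step 8: enter (7,6), '.' pass, move down to (8,6)
Step 9: enter (8,6), '.' pass, move down to (9,6)
Step 10: at (9,6) — EXIT via bottom edge, pos 6
Path length (cell visits): 9

Answer: 9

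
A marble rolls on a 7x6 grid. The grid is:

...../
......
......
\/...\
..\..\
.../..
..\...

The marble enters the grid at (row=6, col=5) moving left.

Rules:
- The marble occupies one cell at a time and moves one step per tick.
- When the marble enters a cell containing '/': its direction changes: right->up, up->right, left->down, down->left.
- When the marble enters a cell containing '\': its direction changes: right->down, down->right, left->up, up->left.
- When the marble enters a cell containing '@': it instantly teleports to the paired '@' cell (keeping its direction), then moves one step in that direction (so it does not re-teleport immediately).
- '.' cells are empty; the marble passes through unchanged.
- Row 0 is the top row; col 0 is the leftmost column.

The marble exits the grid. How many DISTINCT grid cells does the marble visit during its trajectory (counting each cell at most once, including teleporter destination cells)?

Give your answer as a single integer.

Answer: 8

Derivation:
Step 1: enter (6,5), '.' pass, move left to (6,4)
Step 2: enter (6,4), '.' pass, move left to (6,3)
Step 3: enter (6,3), '.' pass, move left to (6,2)
Step 4: enter (6,2), '\' deflects left->up, move up to (5,2)
Step 5: enter (5,2), '.' pass, move up to (4,2)
Step 6: enter (4,2), '\' deflects up->left, move left to (4,1)
Step 7: enter (4,1), '.' pass, move left to (4,0)
Step 8: enter (4,0), '.' pass, move left to (4,-1)
Step 9: at (4,-1) — EXIT via left edge, pos 4
Distinct cells visited: 8 (path length 8)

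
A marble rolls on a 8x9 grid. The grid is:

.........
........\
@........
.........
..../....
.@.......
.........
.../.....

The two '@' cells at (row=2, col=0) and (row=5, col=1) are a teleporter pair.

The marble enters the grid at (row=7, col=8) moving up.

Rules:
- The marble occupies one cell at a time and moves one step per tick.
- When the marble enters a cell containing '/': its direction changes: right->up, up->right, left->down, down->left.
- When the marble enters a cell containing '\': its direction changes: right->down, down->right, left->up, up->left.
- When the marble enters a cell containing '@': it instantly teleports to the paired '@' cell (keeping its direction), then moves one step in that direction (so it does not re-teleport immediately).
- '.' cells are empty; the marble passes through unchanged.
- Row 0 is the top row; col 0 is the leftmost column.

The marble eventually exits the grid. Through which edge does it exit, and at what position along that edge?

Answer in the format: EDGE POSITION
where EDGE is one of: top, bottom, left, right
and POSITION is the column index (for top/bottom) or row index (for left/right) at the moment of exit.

Step 1: enter (7,8), '.' pass, move up to (6,8)
Step 2: enter (6,8), '.' pass, move up to (5,8)
Step 3: enter (5,8), '.' pass, move up to (4,8)
Step 4: enter (4,8), '.' pass, move up to (3,8)
Step 5: enter (3,8), '.' pass, move up to (2,8)
Step 6: enter (2,8), '.' pass, move up to (1,8)
Step 7: enter (1,8), '\' deflects up->left, move left to (1,7)
Step 8: enter (1,7), '.' pass, move left to (1,6)
Step 9: enter (1,6), '.' pass, move left to (1,5)
Step 10: enter (1,5), '.' pass, move left to (1,4)
Step 11: enter (1,4), '.' pass, move left to (1,3)
Step 12: enter (1,3), '.' pass, move left to (1,2)
Step 13: enter (1,2), '.' pass, move left to (1,1)
Step 14: enter (1,1), '.' pass, move left to (1,0)
Step 15: enter (1,0), '.' pass, move left to (1,-1)
Step 16: at (1,-1) — EXIT via left edge, pos 1

Answer: left 1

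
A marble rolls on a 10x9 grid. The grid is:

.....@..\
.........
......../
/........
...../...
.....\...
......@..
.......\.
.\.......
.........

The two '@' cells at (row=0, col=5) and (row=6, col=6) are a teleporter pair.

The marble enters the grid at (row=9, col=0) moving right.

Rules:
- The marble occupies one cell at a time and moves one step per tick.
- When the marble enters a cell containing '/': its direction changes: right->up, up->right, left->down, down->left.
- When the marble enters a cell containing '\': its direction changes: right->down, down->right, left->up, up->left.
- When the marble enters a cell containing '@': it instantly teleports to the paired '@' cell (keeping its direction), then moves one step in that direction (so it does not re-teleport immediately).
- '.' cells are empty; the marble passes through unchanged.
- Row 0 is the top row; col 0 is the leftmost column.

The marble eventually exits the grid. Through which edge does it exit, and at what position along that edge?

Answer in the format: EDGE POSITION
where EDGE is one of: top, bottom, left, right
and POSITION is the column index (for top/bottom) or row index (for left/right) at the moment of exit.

Step 1: enter (9,0), '.' pass, move right to (9,1)
Step 2: enter (9,1), '.' pass, move right to (9,2)
Step 3: enter (9,2), '.' pass, move right to (9,3)
Step 4: enter (9,3), '.' pass, move right to (9,4)
Step 5: enter (9,4), '.' pass, move right to (9,5)
Step 6: enter (9,5), '.' pass, move right to (9,6)
Step 7: enter (9,6), '.' pass, move right to (9,7)
Step 8: enter (9,7), '.' pass, move right to (9,8)
Step 9: enter (9,8), '.' pass, move right to (9,9)
Step 10: at (9,9) — EXIT via right edge, pos 9

Answer: right 9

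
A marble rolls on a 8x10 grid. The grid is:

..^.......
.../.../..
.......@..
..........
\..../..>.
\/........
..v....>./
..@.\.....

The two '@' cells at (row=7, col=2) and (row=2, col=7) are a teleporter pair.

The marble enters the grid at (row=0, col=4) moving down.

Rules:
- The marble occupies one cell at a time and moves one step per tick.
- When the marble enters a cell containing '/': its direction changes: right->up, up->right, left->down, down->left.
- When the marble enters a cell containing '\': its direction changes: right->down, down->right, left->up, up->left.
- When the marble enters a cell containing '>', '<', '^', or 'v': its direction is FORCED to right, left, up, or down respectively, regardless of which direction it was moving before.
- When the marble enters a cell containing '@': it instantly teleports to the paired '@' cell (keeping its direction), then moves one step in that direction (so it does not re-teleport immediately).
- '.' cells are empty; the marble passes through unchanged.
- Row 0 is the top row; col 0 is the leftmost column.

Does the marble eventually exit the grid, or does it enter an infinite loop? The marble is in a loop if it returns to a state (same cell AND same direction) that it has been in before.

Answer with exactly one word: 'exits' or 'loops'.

Step 1: enter (0,4), '.' pass, move down to (1,4)
Step 2: enter (1,4), '.' pass, move down to (2,4)
Step 3: enter (2,4), '.' pass, move down to (3,4)
Step 4: enter (3,4), '.' pass, move down to (4,4)
Step 5: enter (4,4), '.' pass, move down to (5,4)
Step 6: enter (5,4), '.' pass, move down to (6,4)
Step 7: enter (6,4), '.' pass, move down to (7,4)
Step 8: enter (7,4), '\' deflects down->right, move right to (7,5)
Step 9: enter (7,5), '.' pass, move right to (7,6)
Step 10: enter (7,6), '.' pass, move right to (7,7)
Step 11: enter (7,7), '.' pass, move right to (7,8)
Step 12: enter (7,8), '.' pass, move right to (7,9)
Step 13: enter (7,9), '.' pass, move right to (7,10)
Step 14: at (7,10) — EXIT via right edge, pos 7

Answer: exits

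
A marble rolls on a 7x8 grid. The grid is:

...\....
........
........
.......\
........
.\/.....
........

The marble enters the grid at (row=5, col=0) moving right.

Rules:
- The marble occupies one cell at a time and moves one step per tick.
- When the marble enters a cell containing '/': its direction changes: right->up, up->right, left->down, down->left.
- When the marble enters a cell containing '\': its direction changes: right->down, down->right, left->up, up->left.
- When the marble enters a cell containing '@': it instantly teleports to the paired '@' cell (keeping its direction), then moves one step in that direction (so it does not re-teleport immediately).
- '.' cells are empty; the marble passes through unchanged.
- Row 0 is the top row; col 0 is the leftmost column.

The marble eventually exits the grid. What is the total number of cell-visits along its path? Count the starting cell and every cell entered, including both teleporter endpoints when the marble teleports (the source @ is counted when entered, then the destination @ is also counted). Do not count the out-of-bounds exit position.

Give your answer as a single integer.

Step 1: enter (5,0), '.' pass, move right to (5,1)
Step 2: enter (5,1), '\' deflects right->down, move down to (6,1)
Step 3: enter (6,1), '.' pass, move down to (7,1)
Step 4: at (7,1) — EXIT via bottom edge, pos 1
Path length (cell visits): 3

Answer: 3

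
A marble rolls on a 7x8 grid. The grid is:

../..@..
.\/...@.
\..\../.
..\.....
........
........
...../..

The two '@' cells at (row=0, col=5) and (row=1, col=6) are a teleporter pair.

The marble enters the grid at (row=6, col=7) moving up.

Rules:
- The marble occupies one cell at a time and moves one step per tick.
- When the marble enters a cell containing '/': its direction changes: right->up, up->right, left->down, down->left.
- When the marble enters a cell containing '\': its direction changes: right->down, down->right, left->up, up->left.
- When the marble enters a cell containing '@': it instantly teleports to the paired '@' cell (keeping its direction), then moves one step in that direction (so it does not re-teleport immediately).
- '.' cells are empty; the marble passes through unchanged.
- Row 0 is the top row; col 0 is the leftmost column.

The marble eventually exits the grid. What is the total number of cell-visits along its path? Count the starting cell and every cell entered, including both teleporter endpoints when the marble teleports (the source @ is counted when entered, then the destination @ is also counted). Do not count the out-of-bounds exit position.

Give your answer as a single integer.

Step 1: enter (6,7), '.' pass, move up to (5,7)
Step 2: enter (5,7), '.' pass, move up to (4,7)
Step 3: enter (4,7), '.' pass, move up to (3,7)
Step 4: enter (3,7), '.' pass, move up to (2,7)
Step 5: enter (2,7), '.' pass, move up to (1,7)
Step 6: enter (1,7), '.' pass, move up to (0,7)
Step 7: enter (0,7), '.' pass, move up to (-1,7)
Step 8: at (-1,7) — EXIT via top edge, pos 7
Path length (cell visits): 7

Answer: 7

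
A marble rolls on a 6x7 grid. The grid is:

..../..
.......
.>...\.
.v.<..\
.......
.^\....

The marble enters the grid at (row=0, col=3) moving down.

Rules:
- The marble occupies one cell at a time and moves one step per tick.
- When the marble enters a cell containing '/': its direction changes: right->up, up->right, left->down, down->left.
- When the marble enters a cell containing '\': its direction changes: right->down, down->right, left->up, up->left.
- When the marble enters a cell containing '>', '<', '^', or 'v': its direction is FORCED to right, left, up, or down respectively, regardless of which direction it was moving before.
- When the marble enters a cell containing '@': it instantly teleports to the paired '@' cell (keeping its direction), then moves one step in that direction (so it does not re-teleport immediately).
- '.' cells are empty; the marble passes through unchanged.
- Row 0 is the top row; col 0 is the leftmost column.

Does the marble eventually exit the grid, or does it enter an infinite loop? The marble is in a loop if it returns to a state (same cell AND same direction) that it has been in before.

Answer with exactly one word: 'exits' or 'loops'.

Answer: loops

Derivation:
Step 1: enter (0,3), '.' pass, move down to (1,3)
Step 2: enter (1,3), '.' pass, move down to (2,3)
Step 3: enter (2,3), '.' pass, move down to (3,3)
Step 4: enter (3,3), '<' forces down->left, move left to (3,2)
Step 5: enter (3,2), '.' pass, move left to (3,1)
Step 6: enter (3,1), 'v' forces left->down, move down to (4,1)
Step 7: enter (4,1), '.' pass, move down to (5,1)
Step 8: enter (5,1), '^' forces down->up, move up to (4,1)
Step 9: enter (4,1), '.' pass, move up to (3,1)
Step 10: enter (3,1), 'v' forces up->down, move down to (4,1)
Step 11: at (4,1) dir=down — LOOP DETECTED (seen before)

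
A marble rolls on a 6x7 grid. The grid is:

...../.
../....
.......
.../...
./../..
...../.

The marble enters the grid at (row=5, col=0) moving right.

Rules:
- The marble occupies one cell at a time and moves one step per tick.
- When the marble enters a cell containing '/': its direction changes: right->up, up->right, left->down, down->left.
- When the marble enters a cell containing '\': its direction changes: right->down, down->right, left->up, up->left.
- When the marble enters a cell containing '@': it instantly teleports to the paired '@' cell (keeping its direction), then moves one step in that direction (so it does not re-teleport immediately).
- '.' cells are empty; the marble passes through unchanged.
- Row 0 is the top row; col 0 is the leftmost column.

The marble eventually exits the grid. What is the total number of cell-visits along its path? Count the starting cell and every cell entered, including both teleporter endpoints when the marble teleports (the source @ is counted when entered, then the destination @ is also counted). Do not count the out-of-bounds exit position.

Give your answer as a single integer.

Step 1: enter (5,0), '.' pass, move right to (5,1)
Step 2: enter (5,1), '.' pass, move right to (5,2)
Step 3: enter (5,2), '.' pass, move right to (5,3)
Step 4: enter (5,3), '.' pass, move right to (5,4)
Step 5: enter (5,4), '.' pass, move right to (5,5)
Step 6: enter (5,5), '/' deflects right->up, move up to (4,5)
Step 7: enter (4,5), '.' pass, move up to (3,5)
Step 8: enter (3,5), '.' pass, move up to (2,5)
Step 9: enter (2,5), '.' pass, move up to (1,5)
Step 10: enter (1,5), '.' pass, move up to (0,5)
Step 11: enter (0,5), '/' deflects up->right, move right to (0,6)
Step 12: enter (0,6), '.' pass, move right to (0,7)
Step 13: at (0,7) — EXIT via right edge, pos 0
Path length (cell visits): 12

Answer: 12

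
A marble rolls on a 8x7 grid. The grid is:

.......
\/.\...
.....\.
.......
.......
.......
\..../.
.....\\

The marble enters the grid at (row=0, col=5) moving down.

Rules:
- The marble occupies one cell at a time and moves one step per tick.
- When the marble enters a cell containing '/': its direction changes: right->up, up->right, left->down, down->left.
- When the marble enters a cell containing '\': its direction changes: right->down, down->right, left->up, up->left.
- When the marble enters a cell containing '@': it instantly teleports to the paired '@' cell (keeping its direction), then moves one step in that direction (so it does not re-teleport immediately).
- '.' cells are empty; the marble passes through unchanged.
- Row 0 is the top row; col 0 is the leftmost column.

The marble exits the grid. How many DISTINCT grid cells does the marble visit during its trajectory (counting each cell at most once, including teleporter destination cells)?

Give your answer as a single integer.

Answer: 4

Derivation:
Step 1: enter (0,5), '.' pass, move down to (1,5)
Step 2: enter (1,5), '.' pass, move down to (2,5)
Step 3: enter (2,5), '\' deflects down->right, move right to (2,6)
Step 4: enter (2,6), '.' pass, move right to (2,7)
Step 5: at (2,7) — EXIT via right edge, pos 2
Distinct cells visited: 4 (path length 4)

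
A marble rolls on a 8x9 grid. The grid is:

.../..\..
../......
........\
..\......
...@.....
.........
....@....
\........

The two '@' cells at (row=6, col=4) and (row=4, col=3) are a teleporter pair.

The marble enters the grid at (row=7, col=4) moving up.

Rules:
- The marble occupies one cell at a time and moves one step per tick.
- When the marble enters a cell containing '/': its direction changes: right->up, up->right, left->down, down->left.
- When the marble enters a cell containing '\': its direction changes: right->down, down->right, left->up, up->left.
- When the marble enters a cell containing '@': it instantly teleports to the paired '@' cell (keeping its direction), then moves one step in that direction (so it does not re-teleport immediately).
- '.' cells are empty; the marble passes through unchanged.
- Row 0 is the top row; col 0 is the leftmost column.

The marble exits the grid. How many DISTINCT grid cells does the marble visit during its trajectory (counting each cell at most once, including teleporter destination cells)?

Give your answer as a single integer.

Step 1: enter (7,4), '.' pass, move up to (6,4)
Step 2: enter (6,4), '@' teleport (6,4)->(4,3), also enter (4,3), move up to (3,3)
Step 3: enter (3,3), '.' pass, move up to (2,3)
Step 4: enter (2,3), '.' pass, move up to (1,3)
Step 5: enter (1,3), '.' pass, move up to (0,3)
Step 6: enter (0,3), '/' deflects up->right, move right to (0,4)
Step 7: enter (0,4), '.' pass, move right to (0,5)
Step 8: enter (0,5), '.' pass, move right to (0,6)
Step 9: enter (0,6), '\' deflects right->down, move down to (1,6)
Step 10: enter (1,6), '.' pass, move down to (2,6)
Step 11: enter (2,6), '.' pass, move down to (3,6)
Step 12: enter (3,6), '.' pass, move down to (4,6)
Step 13: enter (4,6), '.' pass, move down to (5,6)
Step 14: enter (5,6), '.' pass, move down to (6,6)
Step 15: enter (6,6), '.' pass, move down to (7,6)
Step 16: enter (7,6), '.' pass, move down to (8,6)
Step 17: at (8,6) — EXIT via bottom edge, pos 6
Distinct cells visited: 17 (path length 17)

Answer: 17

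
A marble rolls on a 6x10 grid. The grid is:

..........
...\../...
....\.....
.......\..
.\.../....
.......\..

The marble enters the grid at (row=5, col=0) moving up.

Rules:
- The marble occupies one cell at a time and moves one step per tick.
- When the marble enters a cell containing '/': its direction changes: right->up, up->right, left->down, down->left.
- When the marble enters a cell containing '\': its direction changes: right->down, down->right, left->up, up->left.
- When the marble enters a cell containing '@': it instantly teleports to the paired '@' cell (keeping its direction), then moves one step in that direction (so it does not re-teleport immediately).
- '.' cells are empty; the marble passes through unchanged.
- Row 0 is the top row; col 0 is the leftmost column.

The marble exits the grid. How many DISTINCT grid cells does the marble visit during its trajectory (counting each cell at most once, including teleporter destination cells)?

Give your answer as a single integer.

Answer: 6

Derivation:
Step 1: enter (5,0), '.' pass, move up to (4,0)
Step 2: enter (4,0), '.' pass, move up to (3,0)
Step 3: enter (3,0), '.' pass, move up to (2,0)
Step 4: enter (2,0), '.' pass, move up to (1,0)
Step 5: enter (1,0), '.' pass, move up to (0,0)
Step 6: enter (0,0), '.' pass, move up to (-1,0)
Step 7: at (-1,0) — EXIT via top edge, pos 0
Distinct cells visited: 6 (path length 6)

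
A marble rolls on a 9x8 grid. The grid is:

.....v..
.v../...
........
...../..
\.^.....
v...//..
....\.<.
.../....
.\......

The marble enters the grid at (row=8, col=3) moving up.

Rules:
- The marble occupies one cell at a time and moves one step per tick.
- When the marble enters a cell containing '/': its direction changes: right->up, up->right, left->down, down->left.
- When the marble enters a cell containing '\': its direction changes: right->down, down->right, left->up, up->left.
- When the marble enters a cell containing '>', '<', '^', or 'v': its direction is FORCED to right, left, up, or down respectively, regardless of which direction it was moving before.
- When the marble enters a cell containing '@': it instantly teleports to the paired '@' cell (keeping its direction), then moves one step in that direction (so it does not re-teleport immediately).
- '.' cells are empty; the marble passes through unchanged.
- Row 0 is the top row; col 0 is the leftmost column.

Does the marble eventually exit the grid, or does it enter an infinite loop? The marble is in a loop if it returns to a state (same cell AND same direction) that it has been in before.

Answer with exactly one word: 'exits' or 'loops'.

Step 1: enter (8,3), '.' pass, move up to (7,3)
Step 2: enter (7,3), '/' deflects up->right, move right to (7,4)
Step 3: enter (7,4), '.' pass, move right to (7,5)
Step 4: enter (7,5), '.' pass, move right to (7,6)
Step 5: enter (7,6), '.' pass, move right to (7,7)
Step 6: enter (7,7), '.' pass, move right to (7,8)
Step 7: at (7,8) — EXIT via right edge, pos 7

Answer: exits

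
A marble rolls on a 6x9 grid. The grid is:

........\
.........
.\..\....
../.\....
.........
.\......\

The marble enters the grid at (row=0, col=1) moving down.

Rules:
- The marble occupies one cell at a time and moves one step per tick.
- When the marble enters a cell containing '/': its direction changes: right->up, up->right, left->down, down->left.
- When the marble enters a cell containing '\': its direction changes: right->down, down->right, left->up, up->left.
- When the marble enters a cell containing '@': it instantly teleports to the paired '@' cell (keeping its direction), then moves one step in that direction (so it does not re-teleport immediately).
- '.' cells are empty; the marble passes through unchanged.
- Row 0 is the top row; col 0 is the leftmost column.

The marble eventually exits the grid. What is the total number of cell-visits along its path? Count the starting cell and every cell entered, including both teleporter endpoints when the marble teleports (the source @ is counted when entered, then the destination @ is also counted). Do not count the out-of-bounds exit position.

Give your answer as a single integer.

Answer: 11

Derivation:
Step 1: enter (0,1), '.' pass, move down to (1,1)
Step 2: enter (1,1), '.' pass, move down to (2,1)
Step 3: enter (2,1), '\' deflects down->right, move right to (2,2)
Step 4: enter (2,2), '.' pass, move right to (2,3)
Step 5: enter (2,3), '.' pass, move right to (2,4)
Step 6: enter (2,4), '\' deflects right->down, move down to (3,4)
Step 7: enter (3,4), '\' deflects down->right, move right to (3,5)
Step 8: enter (3,5), '.' pass, move right to (3,6)
Step 9: enter (3,6), '.' pass, move right to (3,7)
Step 10: enter (3,7), '.' pass, move right to (3,8)
Step 11: enter (3,8), '.' pass, move right to (3,9)
Step 12: at (3,9) — EXIT via right edge, pos 3
Path length (cell visits): 11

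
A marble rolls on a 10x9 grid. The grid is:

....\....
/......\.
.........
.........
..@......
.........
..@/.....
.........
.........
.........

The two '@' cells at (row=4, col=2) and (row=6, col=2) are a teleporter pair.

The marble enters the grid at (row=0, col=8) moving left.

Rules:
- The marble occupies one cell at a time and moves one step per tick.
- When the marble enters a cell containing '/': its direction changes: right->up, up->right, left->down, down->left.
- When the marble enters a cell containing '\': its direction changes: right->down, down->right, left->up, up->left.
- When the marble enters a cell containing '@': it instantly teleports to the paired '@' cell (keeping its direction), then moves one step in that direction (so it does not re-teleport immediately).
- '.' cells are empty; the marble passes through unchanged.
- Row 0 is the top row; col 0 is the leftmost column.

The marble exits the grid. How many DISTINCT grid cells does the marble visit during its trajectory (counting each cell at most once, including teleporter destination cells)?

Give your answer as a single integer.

Answer: 5

Derivation:
Step 1: enter (0,8), '.' pass, move left to (0,7)
Step 2: enter (0,7), '.' pass, move left to (0,6)
Step 3: enter (0,6), '.' pass, move left to (0,5)
Step 4: enter (0,5), '.' pass, move left to (0,4)
Step 5: enter (0,4), '\' deflects left->up, move up to (-1,4)
Step 6: at (-1,4) — EXIT via top edge, pos 4
Distinct cells visited: 5 (path length 5)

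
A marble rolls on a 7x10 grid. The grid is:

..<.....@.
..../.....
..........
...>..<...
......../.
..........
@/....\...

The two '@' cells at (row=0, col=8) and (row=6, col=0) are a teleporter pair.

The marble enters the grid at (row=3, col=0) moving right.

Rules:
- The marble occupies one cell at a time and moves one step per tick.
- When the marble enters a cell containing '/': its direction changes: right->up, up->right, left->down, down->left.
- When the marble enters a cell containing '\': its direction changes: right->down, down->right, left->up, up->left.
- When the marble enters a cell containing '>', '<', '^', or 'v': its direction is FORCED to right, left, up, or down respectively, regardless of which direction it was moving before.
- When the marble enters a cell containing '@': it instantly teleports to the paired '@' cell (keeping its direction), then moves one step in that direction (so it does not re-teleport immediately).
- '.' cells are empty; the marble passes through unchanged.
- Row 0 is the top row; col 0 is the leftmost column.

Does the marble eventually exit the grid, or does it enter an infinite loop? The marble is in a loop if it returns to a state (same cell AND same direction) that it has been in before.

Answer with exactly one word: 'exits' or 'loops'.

Answer: loops

Derivation:
Step 1: enter (3,0), '.' pass, move right to (3,1)
Step 2: enter (3,1), '.' pass, move right to (3,2)
Step 3: enter (3,2), '.' pass, move right to (3,3)
Step 4: enter (3,3), '>' forces right->right, move right to (3,4)
Step 5: enter (3,4), '.' pass, move right to (3,5)
Step 6: enter (3,5), '.' pass, move right to (3,6)
Step 7: enter (3,6), '<' forces right->left, move left to (3,5)
Step 8: enter (3,5), '.' pass, move left to (3,4)
Step 9: enter (3,4), '.' pass, move left to (3,3)
Step 10: enter (3,3), '>' forces left->right, move right to (3,4)
Step 11: at (3,4) dir=right — LOOP DETECTED (seen before)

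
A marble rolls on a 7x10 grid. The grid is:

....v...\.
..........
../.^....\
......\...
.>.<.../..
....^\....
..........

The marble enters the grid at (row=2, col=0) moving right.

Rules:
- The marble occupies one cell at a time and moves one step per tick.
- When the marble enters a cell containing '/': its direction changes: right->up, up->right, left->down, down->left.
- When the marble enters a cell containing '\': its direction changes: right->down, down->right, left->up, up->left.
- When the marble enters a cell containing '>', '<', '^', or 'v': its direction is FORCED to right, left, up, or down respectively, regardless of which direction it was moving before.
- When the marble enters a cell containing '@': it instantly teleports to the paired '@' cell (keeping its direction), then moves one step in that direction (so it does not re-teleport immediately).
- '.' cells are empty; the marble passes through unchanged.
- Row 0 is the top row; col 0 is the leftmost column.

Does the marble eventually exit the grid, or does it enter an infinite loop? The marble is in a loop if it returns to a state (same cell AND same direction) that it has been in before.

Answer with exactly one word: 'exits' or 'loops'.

Answer: exits

Derivation:
Step 1: enter (2,0), '.' pass, move right to (2,1)
Step 2: enter (2,1), '.' pass, move right to (2,2)
Step 3: enter (2,2), '/' deflects right->up, move up to (1,2)
Step 4: enter (1,2), '.' pass, move up to (0,2)
Step 5: enter (0,2), '.' pass, move up to (-1,2)
Step 6: at (-1,2) — EXIT via top edge, pos 2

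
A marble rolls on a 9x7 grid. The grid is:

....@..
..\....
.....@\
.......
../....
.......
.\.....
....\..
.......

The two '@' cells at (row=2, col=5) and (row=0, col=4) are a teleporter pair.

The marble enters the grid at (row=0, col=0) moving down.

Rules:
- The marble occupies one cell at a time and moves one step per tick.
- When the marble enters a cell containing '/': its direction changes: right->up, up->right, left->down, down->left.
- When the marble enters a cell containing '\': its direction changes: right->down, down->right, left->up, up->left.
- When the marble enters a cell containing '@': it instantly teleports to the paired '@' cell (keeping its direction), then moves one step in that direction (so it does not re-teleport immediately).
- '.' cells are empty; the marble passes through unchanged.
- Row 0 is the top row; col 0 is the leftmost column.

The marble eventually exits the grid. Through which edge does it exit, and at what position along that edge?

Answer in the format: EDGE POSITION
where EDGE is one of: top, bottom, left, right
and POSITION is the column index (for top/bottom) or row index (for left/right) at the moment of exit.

Step 1: enter (0,0), '.' pass, move down to (1,0)
Step 2: enter (1,0), '.' pass, move down to (2,0)
Step 3: enter (2,0), '.' pass, move down to (3,0)
Step 4: enter (3,0), '.' pass, move down to (4,0)
Step 5: enter (4,0), '.' pass, move down to (5,0)
Step 6: enter (5,0), '.' pass, move down to (6,0)
Step 7: enter (6,0), '.' pass, move down to (7,0)
Step 8: enter (7,0), '.' pass, move down to (8,0)
Step 9: enter (8,0), '.' pass, move down to (9,0)
Step 10: at (9,0) — EXIT via bottom edge, pos 0

Answer: bottom 0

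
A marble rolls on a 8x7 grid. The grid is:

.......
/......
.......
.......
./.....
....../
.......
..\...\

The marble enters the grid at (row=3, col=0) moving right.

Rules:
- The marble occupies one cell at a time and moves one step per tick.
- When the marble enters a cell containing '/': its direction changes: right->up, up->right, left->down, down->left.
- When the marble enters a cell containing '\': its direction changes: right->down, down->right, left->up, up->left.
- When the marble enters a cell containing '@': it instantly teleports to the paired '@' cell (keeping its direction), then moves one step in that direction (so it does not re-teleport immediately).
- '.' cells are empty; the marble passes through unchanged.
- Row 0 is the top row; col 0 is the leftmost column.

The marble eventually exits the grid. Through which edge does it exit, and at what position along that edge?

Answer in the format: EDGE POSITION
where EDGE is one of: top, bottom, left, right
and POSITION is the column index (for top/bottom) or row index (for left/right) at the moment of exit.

Answer: right 3

Derivation:
Step 1: enter (3,0), '.' pass, move right to (3,1)
Step 2: enter (3,1), '.' pass, move right to (3,2)
Step 3: enter (3,2), '.' pass, move right to (3,3)
Step 4: enter (3,3), '.' pass, move right to (3,4)
Step 5: enter (3,4), '.' pass, move right to (3,5)
Step 6: enter (3,5), '.' pass, move right to (3,6)
Step 7: enter (3,6), '.' pass, move right to (3,7)
Step 8: at (3,7) — EXIT via right edge, pos 3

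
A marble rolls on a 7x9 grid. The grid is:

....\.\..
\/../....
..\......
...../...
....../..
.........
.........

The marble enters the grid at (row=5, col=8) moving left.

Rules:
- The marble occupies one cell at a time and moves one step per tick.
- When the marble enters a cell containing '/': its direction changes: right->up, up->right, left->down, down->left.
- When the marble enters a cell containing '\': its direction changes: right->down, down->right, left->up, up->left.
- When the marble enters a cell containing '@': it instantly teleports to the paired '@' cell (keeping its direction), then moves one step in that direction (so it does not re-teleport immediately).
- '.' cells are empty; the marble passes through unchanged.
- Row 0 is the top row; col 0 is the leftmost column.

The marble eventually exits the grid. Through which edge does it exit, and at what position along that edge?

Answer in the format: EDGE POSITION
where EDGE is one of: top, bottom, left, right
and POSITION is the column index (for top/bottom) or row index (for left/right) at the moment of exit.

Step 1: enter (5,8), '.' pass, move left to (5,7)
Step 2: enter (5,7), '.' pass, move left to (5,6)
Step 3: enter (5,6), '.' pass, move left to (5,5)
Step 4: enter (5,5), '.' pass, move left to (5,4)
Step 5: enter (5,4), '.' pass, move left to (5,3)
Step 6: enter (5,3), '.' pass, move left to (5,2)
Step 7: enter (5,2), '.' pass, move left to (5,1)
Step 8: enter (5,1), '.' pass, move left to (5,0)
Step 9: enter (5,0), '.' pass, move left to (5,-1)
Step 10: at (5,-1) — EXIT via left edge, pos 5

Answer: left 5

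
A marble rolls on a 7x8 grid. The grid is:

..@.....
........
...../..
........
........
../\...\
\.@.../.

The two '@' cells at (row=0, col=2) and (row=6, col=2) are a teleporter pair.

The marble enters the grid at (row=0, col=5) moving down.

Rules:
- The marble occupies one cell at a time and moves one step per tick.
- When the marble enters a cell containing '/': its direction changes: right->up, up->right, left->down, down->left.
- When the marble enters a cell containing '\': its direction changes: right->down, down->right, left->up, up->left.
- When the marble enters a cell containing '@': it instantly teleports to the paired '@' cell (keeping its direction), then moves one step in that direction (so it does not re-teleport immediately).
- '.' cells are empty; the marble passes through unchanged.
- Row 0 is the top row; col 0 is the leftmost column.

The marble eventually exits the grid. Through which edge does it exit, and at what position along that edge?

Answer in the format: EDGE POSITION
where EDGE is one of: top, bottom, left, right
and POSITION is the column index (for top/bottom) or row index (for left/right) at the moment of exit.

Answer: left 2

Derivation:
Step 1: enter (0,5), '.' pass, move down to (1,5)
Step 2: enter (1,5), '.' pass, move down to (2,5)
Step 3: enter (2,5), '/' deflects down->left, move left to (2,4)
Step 4: enter (2,4), '.' pass, move left to (2,3)
Step 5: enter (2,3), '.' pass, move left to (2,2)
Step 6: enter (2,2), '.' pass, move left to (2,1)
Step 7: enter (2,1), '.' pass, move left to (2,0)
Step 8: enter (2,0), '.' pass, move left to (2,-1)
Step 9: at (2,-1) — EXIT via left edge, pos 2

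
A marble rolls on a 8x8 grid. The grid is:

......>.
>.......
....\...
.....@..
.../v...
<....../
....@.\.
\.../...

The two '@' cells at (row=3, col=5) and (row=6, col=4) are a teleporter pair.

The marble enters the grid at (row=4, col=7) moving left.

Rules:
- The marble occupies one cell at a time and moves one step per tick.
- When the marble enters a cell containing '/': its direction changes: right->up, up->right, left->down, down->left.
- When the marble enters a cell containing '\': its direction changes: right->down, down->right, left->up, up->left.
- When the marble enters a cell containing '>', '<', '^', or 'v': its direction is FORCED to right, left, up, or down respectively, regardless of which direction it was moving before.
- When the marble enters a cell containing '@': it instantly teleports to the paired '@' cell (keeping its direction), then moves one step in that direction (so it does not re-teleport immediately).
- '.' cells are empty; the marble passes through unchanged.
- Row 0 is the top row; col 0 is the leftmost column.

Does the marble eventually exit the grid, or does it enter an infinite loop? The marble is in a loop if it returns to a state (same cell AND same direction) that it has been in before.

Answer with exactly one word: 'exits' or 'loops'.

Step 1: enter (4,7), '.' pass, move left to (4,6)
Step 2: enter (4,6), '.' pass, move left to (4,5)
Step 3: enter (4,5), '.' pass, move left to (4,4)
Step 4: enter (4,4), 'v' forces left->down, move down to (5,4)
Step 5: enter (5,4), '.' pass, move down to (6,4)
Step 6: enter (6,4), '@' teleport (6,4)->(3,5), also enter (3,5), move down to (4,5)
Step 7: enter (4,5), '.' pass, move down to (5,5)
Step 8: enter (5,5), '.' pass, move down to (6,5)
Step 9: enter (6,5), '.' pass, move down to (7,5)
Step 10: enter (7,5), '.' pass, move down to (8,5)
Step 11: at (8,5) — EXIT via bottom edge, pos 5

Answer: exits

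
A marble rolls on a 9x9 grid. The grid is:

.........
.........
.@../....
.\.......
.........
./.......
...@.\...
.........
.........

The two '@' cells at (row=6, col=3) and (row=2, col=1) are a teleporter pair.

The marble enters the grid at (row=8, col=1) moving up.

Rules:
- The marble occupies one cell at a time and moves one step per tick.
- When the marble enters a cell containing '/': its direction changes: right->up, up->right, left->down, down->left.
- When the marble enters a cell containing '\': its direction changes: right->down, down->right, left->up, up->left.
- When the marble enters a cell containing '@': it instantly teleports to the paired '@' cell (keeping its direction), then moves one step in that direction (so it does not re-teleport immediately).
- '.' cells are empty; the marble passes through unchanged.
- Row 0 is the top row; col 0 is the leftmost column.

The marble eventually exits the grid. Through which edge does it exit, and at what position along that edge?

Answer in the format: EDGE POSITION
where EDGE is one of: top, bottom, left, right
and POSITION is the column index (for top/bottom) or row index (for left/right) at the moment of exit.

Answer: right 5

Derivation:
Step 1: enter (8,1), '.' pass, move up to (7,1)
Step 2: enter (7,1), '.' pass, move up to (6,1)
Step 3: enter (6,1), '.' pass, move up to (5,1)
Step 4: enter (5,1), '/' deflects up->right, move right to (5,2)
Step 5: enter (5,2), '.' pass, move right to (5,3)
Step 6: enter (5,3), '.' pass, move right to (5,4)
Step 7: enter (5,4), '.' pass, move right to (5,5)
Step 8: enter (5,5), '.' pass, move right to (5,6)
Step 9: enter (5,6), '.' pass, move right to (5,7)
Step 10: enter (5,7), '.' pass, move right to (5,8)
Step 11: enter (5,8), '.' pass, move right to (5,9)
Step 12: at (5,9) — EXIT via right edge, pos 5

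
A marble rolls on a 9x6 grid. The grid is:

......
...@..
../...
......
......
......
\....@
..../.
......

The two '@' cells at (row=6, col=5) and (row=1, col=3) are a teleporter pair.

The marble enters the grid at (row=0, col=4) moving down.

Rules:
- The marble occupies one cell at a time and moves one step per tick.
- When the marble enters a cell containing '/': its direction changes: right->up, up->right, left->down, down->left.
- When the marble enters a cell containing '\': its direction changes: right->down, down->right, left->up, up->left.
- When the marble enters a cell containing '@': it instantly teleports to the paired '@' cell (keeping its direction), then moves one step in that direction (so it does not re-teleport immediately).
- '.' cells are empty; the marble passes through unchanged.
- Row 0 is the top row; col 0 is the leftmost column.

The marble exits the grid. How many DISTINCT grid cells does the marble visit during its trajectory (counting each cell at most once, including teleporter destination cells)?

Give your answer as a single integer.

Step 1: enter (0,4), '.' pass, move down to (1,4)
Step 2: enter (1,4), '.' pass, move down to (2,4)
Step 3: enter (2,4), '.' pass, move down to (3,4)
Step 4: enter (3,4), '.' pass, move down to (4,4)
Step 5: enter (4,4), '.' pass, move down to (5,4)
Step 6: enter (5,4), '.' pass, move down to (6,4)
Step 7: enter (6,4), '.' pass, move down to (7,4)
Step 8: enter (7,4), '/' deflects down->left, move left to (7,3)
Step 9: enter (7,3), '.' pass, move left to (7,2)
Step 10: enter (7,2), '.' pass, move left to (7,1)
Step 11: enter (7,1), '.' pass, move left to (7,0)
Step 12: enter (7,0), '.' pass, move left to (7,-1)
Step 13: at (7,-1) — EXIT via left edge, pos 7
Distinct cells visited: 12 (path length 12)

Answer: 12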